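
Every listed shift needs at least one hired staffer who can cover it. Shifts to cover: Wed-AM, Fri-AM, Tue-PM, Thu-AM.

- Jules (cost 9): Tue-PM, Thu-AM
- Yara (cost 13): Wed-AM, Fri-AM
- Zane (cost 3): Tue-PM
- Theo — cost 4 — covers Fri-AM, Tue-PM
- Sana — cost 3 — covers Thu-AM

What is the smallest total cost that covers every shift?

19

The greedy cost-per-new-shift heuristic would pick Theo, Sana, and Yara for 20, but a cheaper cover exists.
Choose Yara, Zane, and Sana: together they cover Wed-AM, Fri-AM, Tue-PM, Thu-AM — every shift.
Total cost: 13 + 3 + 3 = 19.
No cover costs less than 19.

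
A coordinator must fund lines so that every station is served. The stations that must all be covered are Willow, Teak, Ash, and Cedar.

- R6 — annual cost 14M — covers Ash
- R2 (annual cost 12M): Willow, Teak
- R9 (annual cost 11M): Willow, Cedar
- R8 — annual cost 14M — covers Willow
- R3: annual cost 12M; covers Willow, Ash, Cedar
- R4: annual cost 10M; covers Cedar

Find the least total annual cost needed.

Choose R2 and R3: together they cover Willow, Teak, Ash, Cedar — every station.
Total annual cost: 12 + 12 = 24.
No cover costs less than 24.

24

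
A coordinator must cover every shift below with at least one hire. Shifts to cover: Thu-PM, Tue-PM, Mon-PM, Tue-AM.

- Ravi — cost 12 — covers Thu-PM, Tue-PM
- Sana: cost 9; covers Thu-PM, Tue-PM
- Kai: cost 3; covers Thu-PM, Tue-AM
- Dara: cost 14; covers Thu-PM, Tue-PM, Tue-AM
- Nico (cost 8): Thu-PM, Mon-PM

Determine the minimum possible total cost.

20

Choose Sana, Kai, and Nico: together they cover Thu-PM, Tue-PM, Mon-PM, Tue-AM — every shift.
Total cost: 9 + 3 + 8 = 20.
No cover costs less than 20.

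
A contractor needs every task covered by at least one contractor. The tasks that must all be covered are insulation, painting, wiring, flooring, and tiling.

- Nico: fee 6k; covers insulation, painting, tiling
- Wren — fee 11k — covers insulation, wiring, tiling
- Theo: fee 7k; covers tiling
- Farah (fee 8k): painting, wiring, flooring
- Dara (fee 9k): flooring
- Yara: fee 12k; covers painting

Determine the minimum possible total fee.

14

Choose Nico and Farah: together they cover insulation, painting, wiring, flooring, tiling — every task.
Total fee: 6 + 8 = 14.
No cover costs less than 14.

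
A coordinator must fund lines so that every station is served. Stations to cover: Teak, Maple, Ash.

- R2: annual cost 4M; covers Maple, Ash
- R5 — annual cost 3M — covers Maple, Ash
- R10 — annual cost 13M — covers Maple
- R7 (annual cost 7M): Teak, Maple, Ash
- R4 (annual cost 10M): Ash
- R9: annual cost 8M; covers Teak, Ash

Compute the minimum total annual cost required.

The greedy cost-per-new-station heuristic would pick R5 and R7 for 10, but a cheaper cover exists.
R7 alone covers Teak, Maple, Ash — every station.
Total annual cost: 7.
No cover costs less than 7.

7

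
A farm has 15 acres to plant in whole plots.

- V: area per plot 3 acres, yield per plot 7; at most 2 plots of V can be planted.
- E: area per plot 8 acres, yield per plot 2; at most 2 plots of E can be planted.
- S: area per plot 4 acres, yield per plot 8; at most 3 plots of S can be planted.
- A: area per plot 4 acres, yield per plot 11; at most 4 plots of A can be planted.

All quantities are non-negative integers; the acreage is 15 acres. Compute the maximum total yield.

40

1×V, 1×S, and 2×A: area 15 ≤ 15, yield 1·7 + 1·8 + 2·11 = 37.
1×V and 3×A: area 15 ≤ 15, yield 1·7 + 3·11 = 40.
Best is 40.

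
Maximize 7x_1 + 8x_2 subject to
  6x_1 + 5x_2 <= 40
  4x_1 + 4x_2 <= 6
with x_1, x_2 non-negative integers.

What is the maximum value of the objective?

8

(x_1,x_2)=(0,1) is feasible, giving 8.
(x_1,x_2)=(1,0) is feasible, giving 7.
(x_1,x_2)=(0,0) is feasible, giving 0.
Maximum is 8 at (x_1,x_2)=(0,1).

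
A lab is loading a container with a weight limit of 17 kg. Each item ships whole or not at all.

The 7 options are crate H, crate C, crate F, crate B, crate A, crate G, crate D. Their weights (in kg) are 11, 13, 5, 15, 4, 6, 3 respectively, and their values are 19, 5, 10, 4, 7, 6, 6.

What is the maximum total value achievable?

29

Allowing fractional choices, the relaxed optimum would be about 31.6, but items are indivisible.
crate H + crate A: weight 11 + 4 = 15 ≤ 17, value 19 + 7 = 26.
crate H + crate D: weight 11 + 3 = 14 ≤ 17, value 19 + 6 = 25.
crate H + crate F: weight 11 + 5 = 16 ≤ 17, value 19 + 10 = 29.
Best is crate H and crate F with total value 29.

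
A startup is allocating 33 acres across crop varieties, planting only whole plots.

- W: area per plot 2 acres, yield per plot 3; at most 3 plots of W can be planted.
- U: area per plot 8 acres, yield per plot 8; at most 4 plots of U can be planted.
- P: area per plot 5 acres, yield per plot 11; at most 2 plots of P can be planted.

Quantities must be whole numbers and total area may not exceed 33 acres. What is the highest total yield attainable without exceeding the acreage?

This is a bounded integer knapsack.
Take 3×W, 2×U, and 2×P: area 32 ≤ 33, yield 3·3 + 2·8 + 2·11 = 47.
P has the best ratio (11/5) and is taken to its limit of 2; remaining capacity is filled optimally with the others.

47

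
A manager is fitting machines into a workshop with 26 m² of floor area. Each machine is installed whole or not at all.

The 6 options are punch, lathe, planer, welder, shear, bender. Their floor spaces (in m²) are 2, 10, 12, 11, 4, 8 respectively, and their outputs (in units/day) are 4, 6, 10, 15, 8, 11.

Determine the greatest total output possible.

Treat it as a binary knapsack problem.
punch + planer + shear + bender: floor space 2 + 12 + 4 + 8 = 26 ≤ 26, output 4 + 10 + 8 + 11 = 33.
punch + welder + shear + bender: floor space 2 + 11 + 4 + 8 = 25 ≤ 26, output 4 + 15 + 8 + 11 = 38.
welder + shear + bender: floor space 11 + 4 + 8 = 23 ≤ 26, output 15 + 8 + 11 = 34.
Best is punch, welder, shear, and bender with total output 38.

38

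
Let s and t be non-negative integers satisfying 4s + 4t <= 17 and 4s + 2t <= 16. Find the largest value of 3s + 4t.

16

(s,t)=(0,4) is feasible, giving 16.
(s,t)=(1,3) is feasible, giving 15.
(s,t)=(0,3) is feasible, giving 12.
No feasible integer point exceeds 16.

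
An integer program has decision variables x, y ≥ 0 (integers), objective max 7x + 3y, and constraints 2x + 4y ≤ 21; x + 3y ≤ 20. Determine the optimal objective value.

70

(x,y)=(10,0) is feasible, giving 70.
(x,y)=(9,0) is feasible, giving 63.
Maximum is 70 at (x,y)=(10,0).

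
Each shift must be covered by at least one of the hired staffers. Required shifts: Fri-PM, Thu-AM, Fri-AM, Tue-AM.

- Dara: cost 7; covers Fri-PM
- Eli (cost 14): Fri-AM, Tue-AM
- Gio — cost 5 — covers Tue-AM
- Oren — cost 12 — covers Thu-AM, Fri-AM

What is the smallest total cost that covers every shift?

This is an integer covering problem.
Choose Dara, Gio, and Oren: together they cover Fri-PM, Thu-AM, Fri-AM, Tue-AM — every shift.
Total cost: 7 + 5 + 12 = 24.
No cover costs less than 24.

24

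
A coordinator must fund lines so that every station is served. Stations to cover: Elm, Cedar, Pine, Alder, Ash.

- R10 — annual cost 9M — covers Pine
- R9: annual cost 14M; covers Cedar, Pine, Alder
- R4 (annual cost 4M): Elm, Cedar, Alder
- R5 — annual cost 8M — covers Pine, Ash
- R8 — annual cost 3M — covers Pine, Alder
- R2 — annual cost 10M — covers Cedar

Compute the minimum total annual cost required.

The greedy cost-per-new-station heuristic would pick R4, R8, and R5 for 15, but a cheaper cover exists.
Choose R4 and R5: together they cover Elm, Cedar, Pine, Alder, Ash — every station.
Total annual cost: 4 + 8 = 12.
No cover costs less than 12.

12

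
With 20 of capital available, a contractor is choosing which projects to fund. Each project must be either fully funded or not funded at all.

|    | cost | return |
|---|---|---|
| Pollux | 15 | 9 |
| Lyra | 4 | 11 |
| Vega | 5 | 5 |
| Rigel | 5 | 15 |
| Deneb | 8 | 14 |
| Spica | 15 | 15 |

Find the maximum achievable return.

40

Treat it as a binary knapsack problem.
Allowing fractional choices, the relaxed optimum would be about 43.0, but projects are indivisible.
Lyra + Rigel + Deneb: cost 4 + 5 + 8 = 17 ≤ 20, return 11 + 15 + 14 = 40.
Vega + Rigel + Deneb: cost 5 + 5 + 8 = 18 ≤ 20, return 5 + 15 + 14 = 34.
Best is Lyra, Rigel, and Deneb with total return 40.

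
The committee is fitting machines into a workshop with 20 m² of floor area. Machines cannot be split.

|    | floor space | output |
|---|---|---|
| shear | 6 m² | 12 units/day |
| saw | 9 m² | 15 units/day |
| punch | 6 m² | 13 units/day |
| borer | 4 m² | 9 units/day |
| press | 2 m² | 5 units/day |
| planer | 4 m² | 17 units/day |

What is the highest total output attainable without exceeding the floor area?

51

Take shear, punch, borer, and planer: floor space 6 + 6 + 4 + 4 = 20 ≤ 20, output 12 + 13 + 9 + 17 = 51.
No other feasible combination does better.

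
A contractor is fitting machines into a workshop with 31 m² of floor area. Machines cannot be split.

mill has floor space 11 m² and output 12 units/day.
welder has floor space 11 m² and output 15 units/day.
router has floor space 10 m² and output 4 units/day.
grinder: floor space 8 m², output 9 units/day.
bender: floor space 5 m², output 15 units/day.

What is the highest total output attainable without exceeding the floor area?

42

Treat it as a binary knapsack problem.
welder + grinder + bender: floor space 11 + 8 + 5 = 24 ≤ 31, output 15 + 9 + 15 = 39.
mill + welder + bender: floor space 11 + 11 + 5 = 27 ≤ 31, output 12 + 15 + 15 = 42.
mill + grinder + bender: floor space 11 + 8 + 5 = 24 ≤ 31, output 12 + 9 + 15 = 36.
Best is mill, welder, and bender with total output 42.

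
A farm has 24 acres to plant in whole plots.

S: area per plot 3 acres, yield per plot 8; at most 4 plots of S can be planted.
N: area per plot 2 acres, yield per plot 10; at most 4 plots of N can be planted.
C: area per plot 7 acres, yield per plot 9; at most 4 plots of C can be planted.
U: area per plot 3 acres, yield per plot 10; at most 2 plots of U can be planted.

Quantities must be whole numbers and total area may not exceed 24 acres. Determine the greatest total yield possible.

This is a bounded integer knapsack.
Take 3×S, 4×N, and 2×U: area 23 ≤ 24, yield 3·8 + 4·10 + 2·10 = 84.
N has the best ratio (10/2) and is taken to its limit of 4; remaining capacity is filled optimally with the others.

84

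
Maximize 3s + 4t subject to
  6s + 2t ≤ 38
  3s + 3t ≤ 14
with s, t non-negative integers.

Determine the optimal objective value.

16

Relaxing integrality, the LP optimum is 18.67 at (s,t) = (0, 4.67), which is not an integer point.
(s,t)=(0,4) is feasible, giving 16.
(s,t)=(1,3) is feasible, giving 15.
(s,t)=(0,3) is feasible, giving 12.
Maximum is 16 at (s,t)=(0,4).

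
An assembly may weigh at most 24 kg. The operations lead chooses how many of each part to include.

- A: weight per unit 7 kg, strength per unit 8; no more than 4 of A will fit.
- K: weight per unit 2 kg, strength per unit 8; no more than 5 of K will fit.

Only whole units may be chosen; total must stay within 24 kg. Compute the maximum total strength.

K has the best ratio (8/2); taking only K gives at most 5×8 = 40 (stopped by the supply cap of 5).
Mixing does better — 2×A and 5×K: weight 24 ≤ 24, strength 2·8 + 5·8 = 56.

56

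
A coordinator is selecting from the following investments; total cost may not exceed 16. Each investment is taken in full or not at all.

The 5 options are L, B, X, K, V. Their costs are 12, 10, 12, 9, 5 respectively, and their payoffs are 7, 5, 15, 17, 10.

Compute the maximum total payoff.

27

Take K and V: cost 9 + 5 = 14 ≤ 16, payoff 17 + 10 = 27.
No other feasible combination does better.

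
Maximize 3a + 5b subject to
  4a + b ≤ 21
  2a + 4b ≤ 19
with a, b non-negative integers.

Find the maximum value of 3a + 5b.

(a,b)=(3,3): 4·3+1·3=15≤21, 2·3+4·3=18≤19, objective 24.
(a,b)=(4,2): 4·4+1·2=18≤21, 2·4+4·2=16≤19, objective 22.
(a,b)=(2,3): 4·2+1·3=11≤21, 2·2+4·3=16≤19, objective 21.
No feasible integer point exceeds 24.

24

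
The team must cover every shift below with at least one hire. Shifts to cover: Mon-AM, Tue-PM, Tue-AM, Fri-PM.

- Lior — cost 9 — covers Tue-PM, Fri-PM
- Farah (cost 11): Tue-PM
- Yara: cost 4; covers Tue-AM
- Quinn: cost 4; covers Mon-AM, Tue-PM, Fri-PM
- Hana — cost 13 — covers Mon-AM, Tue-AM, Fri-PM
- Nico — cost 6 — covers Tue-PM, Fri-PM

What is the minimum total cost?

This is an integer covering problem.
Choose Yara and Quinn: together they cover Mon-AM, Tue-PM, Tue-AM, Fri-PM — every shift.
Total cost: 4 + 4 = 8.
No cover costs less than 8.

8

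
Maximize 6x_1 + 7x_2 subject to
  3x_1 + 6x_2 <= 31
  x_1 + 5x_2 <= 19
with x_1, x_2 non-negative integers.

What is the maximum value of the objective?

60

Relaxing integrality, the LP optimum is 62.00 at (x_1,x_2) = (10.3, 0), which is not an integer point.
(x_1,x_2)=(10,0) is feasible, giving 60.
(x_1,x_2)=(9,0) is feasible, giving 54.
The best lattice point is (10,0), giving 60.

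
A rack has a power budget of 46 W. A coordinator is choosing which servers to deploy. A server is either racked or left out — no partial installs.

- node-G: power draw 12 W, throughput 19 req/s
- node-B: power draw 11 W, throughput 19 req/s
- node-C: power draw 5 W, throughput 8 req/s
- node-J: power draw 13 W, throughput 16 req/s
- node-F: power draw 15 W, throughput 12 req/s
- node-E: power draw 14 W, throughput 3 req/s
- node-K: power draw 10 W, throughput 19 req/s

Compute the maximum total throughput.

node-G + node-B + node-C + node-K: power draw 12 + 11 + 5 + 10 = 38 ≤ 46, throughput 19 + 19 + 8 + 19 = 65.
node-G + node-B + node-J + node-K: power draw 12 + 11 + 13 + 10 = 46 ≤ 46, throughput 19 + 19 + 16 + 19 = 73.
node-B + node-C + node-J + node-K: power draw 11 + 5 + 13 + 10 = 39 ≤ 46, throughput 19 + 8 + 16 + 19 = 62.
Best is node-G, node-B, node-J, and node-K with total throughput 73.

73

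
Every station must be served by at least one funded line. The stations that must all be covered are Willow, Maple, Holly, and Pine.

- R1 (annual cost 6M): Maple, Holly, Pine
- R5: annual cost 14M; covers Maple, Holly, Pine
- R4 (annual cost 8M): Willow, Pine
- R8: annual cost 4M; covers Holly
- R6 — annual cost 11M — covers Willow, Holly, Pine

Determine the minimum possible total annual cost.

14

This is an integer covering problem.
Choose R1 and R4: together they cover Willow, Maple, Holly, Pine — every station.
Total annual cost: 6 + 8 = 14.
No cover costs less than 14.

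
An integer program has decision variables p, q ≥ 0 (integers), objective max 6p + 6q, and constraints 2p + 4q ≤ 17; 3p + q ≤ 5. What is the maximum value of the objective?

24

The continuous relaxation peaks at (0.3, 4.1) with value 26.40; rounding to a feasible lattice point costs some objective.
(p,q)=(0,4): 2·0+4·4=16≤17, 3·0+1·4=4≤5, objective 24.
(p,q)=(0,3): 2·0+4·3=12≤17, 3·0+1·3=3≤5, objective 18.
The best lattice point is (0,4), giving 24.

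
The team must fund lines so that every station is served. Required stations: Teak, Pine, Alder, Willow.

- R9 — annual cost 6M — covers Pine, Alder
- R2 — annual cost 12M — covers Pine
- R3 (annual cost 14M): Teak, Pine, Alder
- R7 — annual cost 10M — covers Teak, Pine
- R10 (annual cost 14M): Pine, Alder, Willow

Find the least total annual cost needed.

The greedy cost-per-new-station heuristic would pick R9, R7, and R10 for 30, but a cheaper cover exists.
Choose R7 and R10: together they cover Teak, Pine, Alder, Willow — every station.
Total annual cost: 10 + 14 = 24.
No cover costs less than 24.

24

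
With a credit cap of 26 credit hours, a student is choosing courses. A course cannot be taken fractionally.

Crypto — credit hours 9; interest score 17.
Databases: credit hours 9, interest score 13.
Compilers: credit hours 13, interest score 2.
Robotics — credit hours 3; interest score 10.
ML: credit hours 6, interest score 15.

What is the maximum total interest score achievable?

45

Allowing fractional choices, the relaxed optimum would be about 53.6, but courses are indivisible.
Crypto + Robotics + ML: credit hours 9 + 3 + 6 = 18 ≤ 26, interest score 17 + 10 + 15 = 42.
Crypto + Databases + ML: credit hours 9 + 9 + 6 = 24 ≤ 26, interest score 17 + 13 + 15 = 45.
Best is Crypto, Databases, and ML with total interest score 45.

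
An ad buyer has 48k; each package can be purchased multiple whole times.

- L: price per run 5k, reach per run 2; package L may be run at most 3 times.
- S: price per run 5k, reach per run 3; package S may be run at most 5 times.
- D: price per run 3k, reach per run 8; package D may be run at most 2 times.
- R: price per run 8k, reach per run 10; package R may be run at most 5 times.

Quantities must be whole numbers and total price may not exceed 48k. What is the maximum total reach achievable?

Take 2×D and 5×R: price 46 ≤ 48, reach 2·8 + 5·10 = 66.
D has the best ratio (8/3) and is taken to its limit of 2; remaining capacity is filled optimally with the others.

66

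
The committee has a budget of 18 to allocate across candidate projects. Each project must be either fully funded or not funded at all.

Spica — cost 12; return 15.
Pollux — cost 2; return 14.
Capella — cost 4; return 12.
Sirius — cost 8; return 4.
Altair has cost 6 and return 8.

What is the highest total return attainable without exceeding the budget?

41

Spica + Pollux + Capella: cost 12 + 2 + 4 = 18 ≤ 18, return 15 + 14 + 12 = 41.
Pollux + Capella + Sirius: cost 2 + 4 + 8 = 14 ≤ 18, return 14 + 12 + 4 = 30.
Pollux + Capella + Altair: cost 2 + 4 + 6 = 12 ≤ 18, return 14 + 12 + 8 = 34.
Best is Spica, Pollux, and Capella with total return 41.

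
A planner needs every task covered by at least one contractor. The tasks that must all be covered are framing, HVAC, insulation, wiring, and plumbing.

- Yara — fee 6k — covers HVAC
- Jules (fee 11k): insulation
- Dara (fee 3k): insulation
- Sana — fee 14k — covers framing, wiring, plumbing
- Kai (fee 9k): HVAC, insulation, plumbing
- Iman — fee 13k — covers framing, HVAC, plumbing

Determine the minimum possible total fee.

The greedy cost-per-new-task heuristic would pick Dara, Iman, and Sana for 30, but a cheaper cover exists.
Choose Yara, Dara, and Sana: together they cover framing, HVAC, insulation, wiring, plumbing — every task.
Total fee: 6 + 3 + 14 = 23.
No cover costs less than 23.

23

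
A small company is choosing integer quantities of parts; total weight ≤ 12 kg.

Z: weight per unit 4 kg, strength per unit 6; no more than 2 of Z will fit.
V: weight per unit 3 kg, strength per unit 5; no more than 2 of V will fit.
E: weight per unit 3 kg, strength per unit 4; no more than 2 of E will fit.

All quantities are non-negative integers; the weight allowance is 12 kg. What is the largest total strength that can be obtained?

18

V has the best ratio (5/3); taking only V gives at most 2×5 = 10 (stopped by the supply cap of 2).
Mixing does better — 2×V and 2×E: weight 12 ≤ 12, strength 2·5 + 2·4 = 18.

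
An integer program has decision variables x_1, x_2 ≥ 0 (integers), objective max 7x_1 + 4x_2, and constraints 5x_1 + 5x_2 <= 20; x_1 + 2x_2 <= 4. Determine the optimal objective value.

(x_1,x_2)=(4,0): 5·4+5·0=20≤20, 1·4+2·0=4≤4, objective 28.
(x_1,x_2)=(3,0): 5·3+5·0=15≤20, 1·3+2·0=3≤4, objective 21.
The best lattice point is (4,0), giving 28.

28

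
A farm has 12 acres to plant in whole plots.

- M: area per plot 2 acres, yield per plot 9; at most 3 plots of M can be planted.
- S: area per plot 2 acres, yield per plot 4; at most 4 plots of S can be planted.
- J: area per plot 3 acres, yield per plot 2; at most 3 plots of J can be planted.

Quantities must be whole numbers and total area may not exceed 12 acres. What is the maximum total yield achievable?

This is a bounded integer knapsack.
M has the best ratio (9/2); taking only M gives at most 3×9 = 27 (stopped by the supply cap of 3).
Mixing does better — 3×M and 3×S: area 12 ≤ 12, yield 3·9 + 3·4 = 39.

39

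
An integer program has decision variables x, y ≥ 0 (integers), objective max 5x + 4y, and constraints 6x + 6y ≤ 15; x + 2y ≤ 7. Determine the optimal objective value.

10

Relaxing integrality, the LP optimum is 12.50 at (x,y) = (2.5, 0), which is not an integer point.
(x,y)=(2,0): 6·2+6·0=12≤15, 1·2+2·0=2≤7, objective 10.
(x,y)=(1,1): 6·1+6·1=12≤15, 1·1+2·1=3≤7, objective 9.
(x,y)=(1,0): 6·1+6·0=6≤15, 1·1+2·0=1≤7, objective 5.
The best lattice point is (2,0), giving 10.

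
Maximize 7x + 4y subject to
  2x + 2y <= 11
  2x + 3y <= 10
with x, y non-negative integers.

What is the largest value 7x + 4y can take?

35

(x,y)=(5,0): 2·5+2·0=10≤11, 2·5+3·0=10≤10, objective 35.
(x,y)=(4,0): 2·4+2·0=8≤11, 2·4+3·0=8≤10, objective 28.
Maximum is 35 at (x,y)=(5,0).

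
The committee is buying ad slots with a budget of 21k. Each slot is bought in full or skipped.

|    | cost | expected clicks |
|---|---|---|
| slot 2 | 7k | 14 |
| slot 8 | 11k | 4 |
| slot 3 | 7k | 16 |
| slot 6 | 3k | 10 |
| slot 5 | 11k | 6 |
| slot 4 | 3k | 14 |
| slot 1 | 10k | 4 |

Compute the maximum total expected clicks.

54

slot 2 + slot 3 + slot 4: cost 7 + 7 + 3 = 17 ≤ 21, expected clicks 14 + 16 + 14 = 44.
slot 3 + slot 6 + slot 4: cost 7 + 3 + 3 = 13 ≤ 21, expected clicks 16 + 10 + 14 = 40.
slot 2 + slot 3 + slot 6 + slot 4: cost 7 + 7 + 3 + 3 = 20 ≤ 21, expected clicks 14 + 16 + 10 + 14 = 54.
Best is slot 2, slot 3, slot 6, and slot 4 with total expected clicks 54.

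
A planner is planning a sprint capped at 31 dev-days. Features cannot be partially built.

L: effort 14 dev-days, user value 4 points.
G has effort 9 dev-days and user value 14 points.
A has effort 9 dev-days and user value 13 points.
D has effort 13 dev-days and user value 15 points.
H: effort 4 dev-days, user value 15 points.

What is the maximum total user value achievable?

This is a 0-1 knapsack instance.
G + D + H: effort 9 + 13 + 4 = 26 ≤ 31, user value 14 + 15 + 15 = 44.
G + A + H: effort 9 + 9 + 4 = 22 ≤ 31, user value 14 + 13 + 15 = 42.
A + D + H: effort 9 + 13 + 4 = 26 ≤ 31, user value 13 + 15 + 15 = 43.
Best is G, D, and H with total user value 44.

44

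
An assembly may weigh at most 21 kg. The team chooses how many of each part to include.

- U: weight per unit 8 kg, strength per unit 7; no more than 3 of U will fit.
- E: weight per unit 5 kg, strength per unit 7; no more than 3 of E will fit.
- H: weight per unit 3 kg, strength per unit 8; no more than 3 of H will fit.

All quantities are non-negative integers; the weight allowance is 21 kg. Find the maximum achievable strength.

38

H has the best ratio (8/3); taking only H gives at most 3×8 = 24 (stopped by the supply cap of 3).
Mixing does better — 2×E and 3×H: weight 19 ≤ 21, strength 2·7 + 3·8 = 38.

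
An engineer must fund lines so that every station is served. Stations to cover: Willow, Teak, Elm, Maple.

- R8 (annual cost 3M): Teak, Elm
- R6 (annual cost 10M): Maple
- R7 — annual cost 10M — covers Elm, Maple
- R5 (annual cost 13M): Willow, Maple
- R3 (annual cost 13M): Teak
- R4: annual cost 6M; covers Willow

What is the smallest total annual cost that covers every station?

Choose R8 and R5: together they cover Willow, Teak, Elm, Maple — every station.
Total annual cost: 3 + 13 = 16.

16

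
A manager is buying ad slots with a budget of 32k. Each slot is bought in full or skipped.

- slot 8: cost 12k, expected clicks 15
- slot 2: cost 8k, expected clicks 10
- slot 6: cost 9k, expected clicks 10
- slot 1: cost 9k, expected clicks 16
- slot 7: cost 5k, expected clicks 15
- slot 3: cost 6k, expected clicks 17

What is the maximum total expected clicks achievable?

63

slot 8 + slot 1 + slot 7 + slot 3: cost 12 + 9 + 5 + 6 = 32 ≤ 32, expected clicks 15 + 16 + 15 + 17 = 63.
slot 2 + slot 1 + slot 7 + slot 3: cost 8 + 9 + 5 + 6 = 28 ≤ 32, expected clicks 10 + 16 + 15 + 17 = 58.
slot 6 + slot 1 + slot 7 + slot 3: cost 9 + 9 + 5 + 6 = 29 ≤ 32, expected clicks 10 + 16 + 15 + 17 = 58.
Best is slot 8, slot 1, slot 7, and slot 3 with total expected clicks 63.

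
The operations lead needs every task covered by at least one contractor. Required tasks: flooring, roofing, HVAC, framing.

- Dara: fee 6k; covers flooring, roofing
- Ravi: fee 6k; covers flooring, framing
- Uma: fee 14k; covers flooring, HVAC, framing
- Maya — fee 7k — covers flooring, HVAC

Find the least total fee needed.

Choose Dara, Ravi, and Maya: together they cover flooring, roofing, HVAC, framing — every task.
Total fee: 6 + 6 + 7 = 19.
No cover costs less than 19.

19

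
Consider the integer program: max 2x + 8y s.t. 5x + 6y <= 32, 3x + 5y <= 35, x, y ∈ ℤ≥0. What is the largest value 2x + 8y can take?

40

(x,y)=(0,5): 5·0+6·5=30≤32, 3·0+5·5=25≤35, objective 40.
(x,y)=(1,4): 5·1+6·4=29≤32, 3·1+5·4=23≤35, objective 34.
(x,y)=(0,4): 5·0+6·4=24≤32, 3·0+5·4=20≤35, objective 32.
The best lattice point is (0,5), giving 40.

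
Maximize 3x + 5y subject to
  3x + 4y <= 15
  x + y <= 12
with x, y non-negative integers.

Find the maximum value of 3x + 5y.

18

Relaxing integrality, the LP optimum is 18.75 at (x,y) = (0, 3.75), which is not an integer point.
(x,y)=(1,3): 3·1+4·3=15≤15, 1·1+1·3=4≤12, objective 18.
(x,y)=(2,2): 3·2+4·2=14≤15, 1·2+1·2=4≤12, objective 16.
(x,y)=(0,3): 3·0+4·3=12≤15, 1·0+1·3=3≤12, objective 15.
Maximum is 18 at (x,y)=(1,3).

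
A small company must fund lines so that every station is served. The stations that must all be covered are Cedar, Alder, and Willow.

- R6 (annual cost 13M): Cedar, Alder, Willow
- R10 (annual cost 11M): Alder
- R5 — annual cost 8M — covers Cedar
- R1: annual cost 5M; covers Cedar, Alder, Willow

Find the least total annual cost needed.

R1 alone covers Cedar, Alder, Willow — every station.
Total annual cost: 5.
No cover costs less than 5.

5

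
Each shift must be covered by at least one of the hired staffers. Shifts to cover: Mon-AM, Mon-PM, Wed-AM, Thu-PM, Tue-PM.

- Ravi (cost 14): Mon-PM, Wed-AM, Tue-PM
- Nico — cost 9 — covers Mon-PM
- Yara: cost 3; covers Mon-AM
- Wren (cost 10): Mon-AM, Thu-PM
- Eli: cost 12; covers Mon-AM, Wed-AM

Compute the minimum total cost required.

The greedy cost-per-new-shift heuristic would pick Yara, Ravi, and Wren for 27, but a cheaper cover exists.
Choose Ravi and Wren: together they cover Mon-AM, Mon-PM, Wed-AM, Thu-PM, Tue-PM — every shift.
Total cost: 14 + 10 = 24.
No cover costs less than 24.

24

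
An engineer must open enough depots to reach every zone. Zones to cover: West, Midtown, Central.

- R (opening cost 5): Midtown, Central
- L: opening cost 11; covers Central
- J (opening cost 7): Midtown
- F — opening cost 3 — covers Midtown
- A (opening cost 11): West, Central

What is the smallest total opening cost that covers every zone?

14

Choose F and A: together they cover West, Midtown, Central — every zone.
Total opening cost: 3 + 11 = 14.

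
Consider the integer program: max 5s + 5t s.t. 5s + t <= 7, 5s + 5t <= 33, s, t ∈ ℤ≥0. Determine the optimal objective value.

30

(s,t)=(0,6) is feasible, giving 30.
(s,t)=(0,5) is feasible, giving 25.
No feasible integer point exceeds 30.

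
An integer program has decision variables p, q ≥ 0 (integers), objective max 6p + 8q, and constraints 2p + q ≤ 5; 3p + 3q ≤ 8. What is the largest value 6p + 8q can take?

16

Relaxing integrality, the LP optimum is 21.33 at (p,q) = (0, 2.67), which is not an integer point.
(p,q)=(0,2): 2·0+1·2=2≤5, 3·0+3·2=6≤8, objective 16.
(p,q)=(1,1): 2·1+1·1=3≤5, 3·1+3·1=6≤8, objective 14.
(p,q)=(0,1): 2·0+1·1=1≤5, 3·0+3·1=3≤8, objective 8.
The best lattice point is (0,2), giving 16.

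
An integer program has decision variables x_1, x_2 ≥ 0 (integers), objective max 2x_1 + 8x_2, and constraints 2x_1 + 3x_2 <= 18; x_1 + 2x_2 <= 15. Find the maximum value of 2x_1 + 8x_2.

(x_1,x_2)=(0,6) is feasible, giving 48.
(x_1,x_2)=(1,5) is feasible, giving 42.
(x_1,x_2)=(0,5) is feasible, giving 40.
Maximum is 48 at (x_1,x_2)=(0,6).

48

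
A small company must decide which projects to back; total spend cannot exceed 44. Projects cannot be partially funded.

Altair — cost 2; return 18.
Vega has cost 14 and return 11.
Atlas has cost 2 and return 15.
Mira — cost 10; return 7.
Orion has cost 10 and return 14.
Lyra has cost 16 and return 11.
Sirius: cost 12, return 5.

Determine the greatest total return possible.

69

Altair + Atlas + Mira + Orion + Lyra: cost 2 + 2 + 10 + 10 + 16 = 40 ≤ 44, return 18 + 15 + 7 + 14 + 11 = 65.
Altair + Vega + Atlas + Orion + Lyra: cost 2 + 14 + 2 + 10 + 16 = 44 ≤ 44, return 18 + 11 + 15 + 14 + 11 = 69.
Altair + Vega + Atlas + Mira + Orion: cost 2 + 14 + 2 + 10 + 10 = 38 ≤ 44, return 18 + 11 + 15 + 7 + 14 = 65.
Best is Altair, Vega, Atlas, Orion, and Lyra with total return 69.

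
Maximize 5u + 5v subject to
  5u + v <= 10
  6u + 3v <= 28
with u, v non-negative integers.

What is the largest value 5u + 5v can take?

45

(u,v)=(0,9): 5·0+1·9=9≤10, 6·0+3·9=27≤28, objective 45.
(u,v)=(0,8): 5·0+1·8=8≤10, 6·0+3·8=24≤28, objective 40.
Maximum is 45 at (u,v)=(0,9).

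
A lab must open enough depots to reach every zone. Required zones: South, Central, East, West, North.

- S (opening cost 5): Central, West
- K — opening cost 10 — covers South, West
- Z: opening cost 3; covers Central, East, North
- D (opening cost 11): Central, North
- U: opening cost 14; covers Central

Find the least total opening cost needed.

13

The greedy cost-per-new-zone heuristic would pick Z, S, and K for 18, but a cheaper cover exists.
Choose K and Z: together they cover South, Central, East, West, North — every zone.
Total opening cost: 10 + 3 = 13.
No cover costs less than 13.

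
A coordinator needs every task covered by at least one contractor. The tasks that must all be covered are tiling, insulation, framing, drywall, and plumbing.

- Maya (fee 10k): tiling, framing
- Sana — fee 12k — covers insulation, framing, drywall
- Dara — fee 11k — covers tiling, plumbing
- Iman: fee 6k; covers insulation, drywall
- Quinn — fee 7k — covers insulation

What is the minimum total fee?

The greedy cost-per-new-task heuristic would pick Iman, Maya, and Dara for 27, but a cheaper cover exists.
Choose Sana and Dara: together they cover tiling, insulation, framing, drywall, plumbing — every task.
Total fee: 12 + 11 = 23.
No cover costs less than 23.

23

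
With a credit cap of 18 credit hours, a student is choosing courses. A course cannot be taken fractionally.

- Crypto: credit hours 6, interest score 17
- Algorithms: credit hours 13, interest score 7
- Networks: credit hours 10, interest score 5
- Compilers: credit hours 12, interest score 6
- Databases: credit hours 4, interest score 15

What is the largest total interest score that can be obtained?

32

Crypto + Databases: credit hours 6 + 4 = 10 ≤ 18, interest score 17 + 15 = 32.
Crypto + Compilers: credit hours 6 + 12 = 18 ≤ 18, interest score 17 + 6 = 23.
Best is Crypto and Databases with total interest score 32.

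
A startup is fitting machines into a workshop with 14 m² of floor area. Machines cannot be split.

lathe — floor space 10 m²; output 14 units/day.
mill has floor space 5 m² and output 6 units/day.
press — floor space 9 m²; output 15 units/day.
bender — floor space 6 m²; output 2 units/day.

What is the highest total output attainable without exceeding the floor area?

21

Allowing fractional choices, the relaxed optimum would be about 22.0, but machines are indivisible.
press: floor space 9 ≤ 14, output 15.
lathe: floor space 10 ≤ 14, output 14.
mill + press: floor space 5 + 9 = 14 ≤ 14, output 6 + 15 = 21.
Best is mill and press with total output 21.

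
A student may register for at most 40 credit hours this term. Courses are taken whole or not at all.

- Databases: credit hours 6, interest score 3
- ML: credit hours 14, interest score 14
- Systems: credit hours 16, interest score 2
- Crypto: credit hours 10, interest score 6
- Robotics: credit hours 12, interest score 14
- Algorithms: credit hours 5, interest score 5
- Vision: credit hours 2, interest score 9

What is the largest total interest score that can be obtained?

45

ML + Robotics + Algorithms + Vision: credit hours 14 + 12 + 5 + 2 = 33 ≤ 40, interest score 14 + 14 + 5 + 9 = 42.
ML + Crypto + Robotics + Vision: credit hours 14 + 10 + 12 + 2 = 38 ≤ 40, interest score 14 + 6 + 14 + 9 = 43.
Databases + ML + Robotics + Algorithms + Vision: credit hours 6 + 14 + 12 + 5 + 2 = 39 ≤ 40, interest score 3 + 14 + 14 + 5 + 9 = 45.
Best is Databases, ML, Robotics, Algorithms, and Vision with total interest score 45.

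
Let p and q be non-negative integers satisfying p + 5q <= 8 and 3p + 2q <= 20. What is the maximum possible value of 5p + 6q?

(p,q)=(6,0): 1·6+5·0=6≤8, 3·6+2·0=18≤20, objective 30.
(p,q)=(5,0): 1·5+5·0=5≤8, 3·5+2·0=15≤20, objective 25.
Maximum is 30 at (p,q)=(6,0).

30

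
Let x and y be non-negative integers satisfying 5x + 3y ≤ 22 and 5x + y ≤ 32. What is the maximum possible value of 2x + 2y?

14

Relaxing integrality, the LP optimum is 14.67 at (x,y) = (0, 7.33), which is not an integer point.
(x,y)=(0,7): 5·0+3·7=21≤22, 5·0+1·7=7≤32, objective 14.
(x,y)=(0,6): 5·0+3·6=18≤22, 5·0+1·6=6≤32, objective 12.
Maximum is 14 at (x,y)=(0,7).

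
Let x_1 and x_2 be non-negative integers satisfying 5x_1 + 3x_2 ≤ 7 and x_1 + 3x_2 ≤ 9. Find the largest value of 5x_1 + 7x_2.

(x_1,x_2)=(0,2) is feasible, giving 14.
(x_1,x_2)=(0,1) is feasible, giving 7.
Maximum is 14 at (x_1,x_2)=(0,2).

14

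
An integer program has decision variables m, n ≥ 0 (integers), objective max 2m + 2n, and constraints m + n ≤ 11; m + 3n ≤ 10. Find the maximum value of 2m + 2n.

20

(m,n)=(10,0) is feasible, giving 20.
(m,n)=(9,0) is feasible, giving 18.
The best lattice point is (10,0), giving 20.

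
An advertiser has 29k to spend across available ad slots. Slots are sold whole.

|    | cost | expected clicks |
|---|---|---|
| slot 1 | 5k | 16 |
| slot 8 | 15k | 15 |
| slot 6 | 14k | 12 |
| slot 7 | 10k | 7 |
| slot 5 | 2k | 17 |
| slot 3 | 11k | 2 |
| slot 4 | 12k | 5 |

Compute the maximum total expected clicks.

Treat it as a binary knapsack problem.
Take slot 1, slot 8, and slot 5: cost 5 + 15 + 2 = 22 ≤ 29, expected clicks 16 + 15 + 17 = 48.
No other feasible combination does better.

48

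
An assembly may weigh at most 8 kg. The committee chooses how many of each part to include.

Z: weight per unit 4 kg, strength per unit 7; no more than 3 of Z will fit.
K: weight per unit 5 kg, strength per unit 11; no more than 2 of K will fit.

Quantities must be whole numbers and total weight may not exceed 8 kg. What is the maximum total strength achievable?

Take 2×Z: weight 8 ≤ 8, strength 2·7 = 14.
No other integer combination yields more.

14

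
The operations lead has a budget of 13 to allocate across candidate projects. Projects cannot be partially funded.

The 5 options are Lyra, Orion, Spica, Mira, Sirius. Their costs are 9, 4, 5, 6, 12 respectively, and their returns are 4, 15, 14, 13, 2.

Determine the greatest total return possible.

29

Allowing fractional choices, the relaxed optimum would be about 37.7, but projects are indivisible.
Orion + Mira: cost 4 + 6 = 10 ≤ 13, return 15 + 13 = 28.
Spica + Mira: cost 5 + 6 = 11 ≤ 13, return 14 + 13 = 27.
Orion + Spica: cost 4 + 5 = 9 ≤ 13, return 15 + 14 = 29.
Best is Orion and Spica with total return 29.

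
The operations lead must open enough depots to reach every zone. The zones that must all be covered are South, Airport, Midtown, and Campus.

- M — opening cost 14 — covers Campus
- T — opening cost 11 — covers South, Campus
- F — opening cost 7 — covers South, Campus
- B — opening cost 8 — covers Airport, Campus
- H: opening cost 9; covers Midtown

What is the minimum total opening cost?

24

Choose F, B, and H: together they cover South, Airport, Midtown, Campus — every zone.
Total opening cost: 7 + 8 + 9 = 24.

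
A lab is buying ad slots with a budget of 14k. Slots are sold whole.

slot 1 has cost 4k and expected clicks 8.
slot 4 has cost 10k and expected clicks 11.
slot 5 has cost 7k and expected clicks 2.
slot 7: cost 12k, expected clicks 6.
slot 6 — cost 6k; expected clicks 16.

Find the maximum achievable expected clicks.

Allowing fractional choices, the relaxed optimum would be about 28.4, but ad slots are indivisible.
slot 1 + slot 6: cost 4 + 6 = 10 ≤ 14, expected clicks 8 + 16 = 24.
slot 1 + slot 4: cost 4 + 10 = 14 ≤ 14, expected clicks 8 + 11 = 19.
Best is slot 1 and slot 6 with total expected clicks 24.

24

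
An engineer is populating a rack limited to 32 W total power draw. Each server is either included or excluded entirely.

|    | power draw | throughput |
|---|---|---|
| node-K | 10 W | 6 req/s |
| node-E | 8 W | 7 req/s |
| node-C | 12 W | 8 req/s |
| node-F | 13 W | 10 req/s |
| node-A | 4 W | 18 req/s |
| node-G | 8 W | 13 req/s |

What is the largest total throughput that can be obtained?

Take node-E, node-C, node-A, and node-G: power draw 8 + 12 + 4 + 8 = 32 ≤ 32, throughput 7 + 8 + 18 + 13 = 46.
No other feasible combination does better.

46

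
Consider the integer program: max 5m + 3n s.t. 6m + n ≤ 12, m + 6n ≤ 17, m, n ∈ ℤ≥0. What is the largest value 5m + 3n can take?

Relaxing integrality, the LP optimum is 15.57 at (m,n) = (1.57, 2.57), which is not an integer point.
(m,n)=(1,2): 6·1+1·2=8≤12, 1·1+6·2=13≤17, objective 11.
(m,n)=(1,1): 6·1+1·1=7≤12, 1·1+6·1=7≤17, objective 8.
(m,n)=(0,2): 6·0+1·2=2≤12, 1·0+6·2=12≤17, objective 6.
The best lattice point is (1,2), giving 11.

11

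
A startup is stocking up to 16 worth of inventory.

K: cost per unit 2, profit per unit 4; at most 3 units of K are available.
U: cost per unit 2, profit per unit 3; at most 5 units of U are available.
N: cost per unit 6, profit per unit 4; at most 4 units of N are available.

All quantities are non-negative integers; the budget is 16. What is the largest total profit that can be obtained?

27

3×K and 4×U: cost 14 ≤ 16, profit 3·4 + 4·3 = 24.
3×K and 5×U: cost 16 ≤ 16, profit 3·4 + 5·3 = 27.
Best is 27.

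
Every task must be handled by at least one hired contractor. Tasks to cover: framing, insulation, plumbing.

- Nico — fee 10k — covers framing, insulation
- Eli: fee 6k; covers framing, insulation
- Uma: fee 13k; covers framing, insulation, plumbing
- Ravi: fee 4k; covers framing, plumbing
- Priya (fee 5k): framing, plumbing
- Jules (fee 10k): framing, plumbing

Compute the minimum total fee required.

10

Choose Eli and Ravi: together they cover framing, insulation, plumbing — every task.
Total fee: 6 + 4 = 10.
No cover costs less than 10.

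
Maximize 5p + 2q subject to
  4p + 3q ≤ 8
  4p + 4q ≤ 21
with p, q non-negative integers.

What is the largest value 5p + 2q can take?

10

(p,q)=(2,0) is feasible, giving 10.
(p,q)=(1,1) is feasible, giving 7.
(p,q)=(1,0) is feasible, giving 5.
The best lattice point is (2,0), giving 10.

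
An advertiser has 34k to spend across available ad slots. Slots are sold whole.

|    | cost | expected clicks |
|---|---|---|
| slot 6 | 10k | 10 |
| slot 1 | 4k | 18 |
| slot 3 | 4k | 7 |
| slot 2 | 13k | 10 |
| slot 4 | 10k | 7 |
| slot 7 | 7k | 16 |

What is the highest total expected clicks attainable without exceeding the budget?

54

slot 6 + slot 1 + slot 3 + slot 7: cost 10 + 4 + 4 + 7 = 25 ≤ 34, expected clicks 10 + 18 + 7 + 16 = 51.
slot 1 + slot 3 + slot 2 + slot 7: cost 4 + 4 + 13 + 7 = 28 ≤ 34, expected clicks 18 + 7 + 10 + 16 = 51.
slot 6 + slot 1 + slot 2 + slot 7: cost 10 + 4 + 13 + 7 = 34 ≤ 34, expected clicks 10 + 18 + 10 + 16 = 54.
Best is slot 6, slot 1, slot 2, and slot 7 with total expected clicks 54.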